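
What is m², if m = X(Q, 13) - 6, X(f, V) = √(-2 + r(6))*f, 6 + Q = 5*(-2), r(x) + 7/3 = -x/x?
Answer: -3988/3 + 256*I*√3 ≈ -1329.3 + 443.4*I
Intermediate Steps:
r(x) = -10/3 (r(x) = -7/3 - x/x = -7/3 - 1*1 = -7/3 - 1 = -10/3)
Q = -16 (Q = -6 + 5*(-2) = -6 - 10 = -16)
X(f, V) = 4*I*f*√3/3 (X(f, V) = √(-2 - 10/3)*f = √(-16/3)*f = (4*I*√3/3)*f = 4*I*f*√3/3)
m = -6 - 64*I*√3/3 (m = (4/3)*I*(-16)*√3 - 6 = -64*I*√3/3 - 6 = -6 - 64*I*√3/3 ≈ -6.0 - 36.95*I)
m² = (-6 - 64*I*√3/3)²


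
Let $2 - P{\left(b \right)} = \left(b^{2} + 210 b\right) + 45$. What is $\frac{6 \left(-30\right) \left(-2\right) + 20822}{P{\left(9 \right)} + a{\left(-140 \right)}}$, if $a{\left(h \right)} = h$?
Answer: $- \frac{10591}{1077} \approx -9.8338$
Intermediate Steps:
$P{\left(b \right)} = -43 - b^{2} - 210 b$ ($P{\left(b \right)} = 2 - \left(\left(b^{2} + 210 b\right) + 45\right) = 2 - \left(45 + b^{2} + 210 b\right) = -43 - b^{2} - 210 b$)
$\frac{6 \left(-30\right) \left(-2\right) + 20822}{P{\left(9 \right)} + a{\left(-140 \right)}} = \frac{6 \left(-30\right) \left(-2\right) + 20822}{\left(-43 - 9^{2} - 1890\right) - 140} = \frac{\left(-180\right) \left(-2\right) + 20822}{\left(-43 - 81 - 1890\right) - 140} = \frac{360 + 20822}{\left(-43 - 81 - 1890\right) - 140} = \frac{21182}{-2014 - 140} = \frac{21182}{-2154} = 21182 \left(- \frac{1}{2154}\right) = - \frac{10591}{1077}$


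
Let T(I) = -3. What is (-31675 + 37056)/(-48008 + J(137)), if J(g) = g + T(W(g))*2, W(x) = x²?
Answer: -5381/47877 ≈ -0.11239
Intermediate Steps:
J(g) = -6 + g (J(g) = g - 3*2 = g - 6 = -6 + g)
(-31675 + 37056)/(-48008 + J(137)) = (-31675 + 37056)/(-48008 + (-6 + 137)) = 5381/(-48008 + 131) = 5381/(-47877) = 5381*(-1/47877) = -5381/47877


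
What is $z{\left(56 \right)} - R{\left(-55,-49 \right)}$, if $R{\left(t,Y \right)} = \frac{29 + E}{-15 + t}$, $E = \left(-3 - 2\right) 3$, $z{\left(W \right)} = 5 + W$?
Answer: $\frac{306}{5} \approx 61.2$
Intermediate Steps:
$E = -15$ ($E = \left(-5\right) 3 = -15$)
$R{\left(t,Y \right)} = \frac{14}{-15 + t}$ ($R{\left(t,Y \right)} = \frac{29 - 15}{-15 + t} = \frac{14}{-15 + t}$)
$z{\left(56 \right)} - R{\left(-55,-49 \right)} = \left(5 + 56\right) - \frac{14}{-15 - 55} = 61 - \frac{14}{-70} = 61 - 14 \left(- \frac{1}{70}\right) = 61 - - \frac{1}{5} = 61 + \frac{1}{5} = \frac{306}{5}$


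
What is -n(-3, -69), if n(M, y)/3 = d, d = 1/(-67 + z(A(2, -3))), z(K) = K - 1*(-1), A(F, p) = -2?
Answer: 3/68 ≈ 0.044118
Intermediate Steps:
z(K) = 1 + K (z(K) = K + 1 = 1 + K)
d = -1/68 (d = 1/(-67 + (1 - 2)) = 1/(-67 - 1) = 1/(-68) = -1/68 ≈ -0.014706)
n(M, y) = -3/68 (n(M, y) = 3*(-1/68) = -3/68)
-n(-3, -69) = -1*(-3/68) = 3/68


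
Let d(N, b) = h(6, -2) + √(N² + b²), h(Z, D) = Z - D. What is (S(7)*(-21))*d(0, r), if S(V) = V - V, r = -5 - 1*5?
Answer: 0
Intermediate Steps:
r = -10 (r = -5 - 5 = -10)
S(V) = 0
d(N, b) = 8 + √(N² + b²) (d(N, b) = (6 - 1*(-2)) + √(N² + b²) = (6 + 2) + √(N² + b²) = 8 + √(N² + b²))
(S(7)*(-21))*d(0, r) = (0*(-21))*(8 + √(0² + (-10)²)) = 0*(8 + √(0 + 100)) = 0*(8 + √100) = 0*(8 + 10) = 0*18 = 0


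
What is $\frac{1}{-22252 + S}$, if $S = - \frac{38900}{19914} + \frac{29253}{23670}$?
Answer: $- \frac{26186910}{582729911251} \approx -4.4938 \cdot 10^{-5}$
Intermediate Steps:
$S = - \frac{18789931}{26186910}$ ($S = \left(-38900\right) \frac{1}{19914} + 29253 \cdot \frac{1}{23670} = - \frac{19450}{9957} + \frac{9751}{7890} = - \frac{18789931}{26186910} \approx -0.71753$)
$\frac{1}{-22252 + S} = \frac{1}{-22252 - \frac{18789931}{26186910}} = \frac{1}{- \frac{582729911251}{26186910}} = - \frac{26186910}{582729911251}$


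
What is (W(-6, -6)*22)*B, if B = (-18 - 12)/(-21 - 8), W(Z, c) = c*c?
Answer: 23760/29 ≈ 819.31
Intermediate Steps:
W(Z, c) = c**2
B = 30/29 (B = -30/(-29) = -30*(-1/29) = 30/29 ≈ 1.0345)
(W(-6, -6)*22)*B = ((-6)**2*22)*(30/29) = (36*22)*(30/29) = 792*(30/29) = 23760/29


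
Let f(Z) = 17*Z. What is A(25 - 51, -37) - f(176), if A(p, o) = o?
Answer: -3029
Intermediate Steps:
A(25 - 51, -37) - f(176) = -37 - 17*176 = -37 - 1*2992 = -37 - 2992 = -3029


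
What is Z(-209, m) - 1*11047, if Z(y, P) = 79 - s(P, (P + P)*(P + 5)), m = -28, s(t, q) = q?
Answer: -12256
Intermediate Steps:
Z(y, P) = 79 - 2*P*(5 + P) (Z(y, P) = 79 - (P + P)*(P + 5) = 79 - 2*P*(5 + P))
Z(-209, m) - 1*11047 = (79 - 2*(-28)*(5 - 28)) - 1*11047 = (79 - 2*(-28)*(-23)) - 11047 = (79 - 1288) - 11047 = -1209 - 11047 = -12256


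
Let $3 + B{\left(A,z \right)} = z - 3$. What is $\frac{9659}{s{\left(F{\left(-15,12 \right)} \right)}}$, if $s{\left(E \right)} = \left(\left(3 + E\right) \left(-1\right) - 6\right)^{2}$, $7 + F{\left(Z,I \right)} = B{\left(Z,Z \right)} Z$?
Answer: $\frac{9659}{100489} \approx 0.09612$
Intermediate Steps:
$B{\left(A,z \right)} = -6 + z$ ($B{\left(A,z \right)} = -3 + \left(z - 3\right) = -3 + \left(-3 + z\right) = -6 + z$)
$F{\left(Z,I \right)} = -7 + Z \left(-6 + Z\right)$ ($F{\left(Z,I \right)} = -7 + \left(-6 + Z\right) Z = -7 + Z \left(-6 + Z\right)$)
$s{\left(E \right)} = \left(-9 - E\right)^{2}$ ($s{\left(E \right)} = \left(\left(-3 - E\right) - 6\right)^{2} = \left(-9 - E\right)^{2}$)
$\frac{9659}{s{\left(F{\left(-15,12 \right)} \right)}} = \frac{9659}{\left(9 - \left(7 + 15 \left(-6 - 15\right)\right)\right)^{2}} = \frac{9659}{\left(9 - -308\right)^{2}} = \frac{9659}{\left(9 + \left(-7 + 315\right)\right)^{2}} = \frac{9659}{\left(9 + 308\right)^{2}} = \frac{9659}{317^{2}} = \frac{9659}{100489}$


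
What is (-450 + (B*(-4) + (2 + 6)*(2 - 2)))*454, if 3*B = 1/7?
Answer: -4292116/21 ≈ -2.0439e+5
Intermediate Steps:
B = 1/21 (B = (⅓)/7 = (⅓)*(⅐) = 1/21 ≈ 0.047619)
(-450 + (B*(-4) + (2 + 6)*(2 - 2)))*454 = (-450 + ((1/21)*(-4) + (2 + 6)*(2 - 2)))*454 = (-450 + (-4/21 + 8*0))*454 = (-450 + (-4/21 + 0))*454 = (-450 - 4/21)*454 = -9454/21*454 = -4292116/21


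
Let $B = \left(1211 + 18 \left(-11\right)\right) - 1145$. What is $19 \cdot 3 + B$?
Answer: $-75$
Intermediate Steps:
$B = -132$ ($B = \left(1211 - 198\right) - 1145 = 1013 - 1145 = -132$)
$19 \cdot 3 + B = 19 \cdot 3 - 132 = 57 - 132 = -75$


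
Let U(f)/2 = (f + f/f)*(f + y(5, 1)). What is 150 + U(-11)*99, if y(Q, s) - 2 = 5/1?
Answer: 8070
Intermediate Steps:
y(Q, s) = 7 (y(Q, s) = 2 + 5/1 = 2 + 5*1 = 2 + 5 = 7)
U(f) = 2*(1 + f)*(7 + f) (U(f) = 2*((f + f/f)*(f + 7)) = 2*((f + 1)*(7 + f)) = 2*((1 + f)*(7 + f)) = 2*(1 + f)*(7 + f))
150 + U(-11)*99 = 150 + (14 + 2*(-11)² + 16*(-11))*99 = 150 + (14 + 2*121 - 176)*99 = 150 + (14 + 242 - 176)*99 = 150 + 80*99 = 150 + 7920 = 8070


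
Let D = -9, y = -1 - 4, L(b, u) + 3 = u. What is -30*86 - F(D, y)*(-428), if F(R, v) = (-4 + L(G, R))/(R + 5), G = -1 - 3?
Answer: -868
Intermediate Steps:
G = -4
L(b, u) = -3 + u
y = -5
F(R, v) = (-7 + R)/(5 + R) (F(R, v) = (-4 + (-3 + R))/(R + 5) = (-7 + R)/(5 + R))
-30*86 - F(D, y)*(-428) = -30*86 - (-7 - 9)/(5 - 9)*(-428) = -2580 - -16/(-4)*(-428) = -2580 - (-1/4*(-16))*(-428) = -2580 - 4*(-428) = -2580 - 1*(-1712) = -2580 + 1712 = -868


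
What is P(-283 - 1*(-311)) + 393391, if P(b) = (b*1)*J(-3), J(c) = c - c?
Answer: 393391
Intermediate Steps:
J(c) = 0
P(b) = 0 (P(b) = (b*1)*0 = b*0 = 0)
P(-283 - 1*(-311)) + 393391 = 0 + 393391 = 393391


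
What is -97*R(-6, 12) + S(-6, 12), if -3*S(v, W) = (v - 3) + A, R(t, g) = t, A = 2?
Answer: 1753/3 ≈ 584.33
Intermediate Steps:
S(v, W) = ⅓ - v/3 (S(v, W) = -((v - 3) + 2)/3 = -((-3 + v) + 2)/3 = -(-1 + v)/3 = ⅓ - v/3)
-97*R(-6, 12) + S(-6, 12) = -97*(-6) + (⅓ - ⅓*(-6)) = 582 + (⅓ + 2) = 582 + 7/3 = 1753/3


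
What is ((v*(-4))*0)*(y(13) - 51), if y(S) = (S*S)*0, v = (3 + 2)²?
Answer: 0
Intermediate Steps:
v = 25 (v = 5² = 25)
y(S) = 0 (y(S) = S²*0 = 0)
((v*(-4))*0)*(y(13) - 51) = ((25*(-4))*0)*(0 - 51) = -100*0*(-51) = 0*(-51) = 0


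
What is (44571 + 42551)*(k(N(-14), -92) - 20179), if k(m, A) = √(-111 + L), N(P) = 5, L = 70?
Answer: -1758034838 + 87122*I*√41 ≈ -1.758e+9 + 5.5785e+5*I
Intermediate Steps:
k(m, A) = I*√41 (k(m, A) = √(-111 + 70) = √(-41) = I*√41)
(44571 + 42551)*(k(N(-14), -92) - 20179) = (44571 + 42551)*(I*√41 - 20179) = 87122*(-20179 + I*√41) = -1758034838 + 87122*I*√41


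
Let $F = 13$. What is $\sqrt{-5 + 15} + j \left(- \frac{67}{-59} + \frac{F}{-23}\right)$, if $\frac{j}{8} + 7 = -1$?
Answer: $- \frac{49536}{1357} + \sqrt{10} \approx -33.342$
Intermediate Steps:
$j = -64$ ($j = -56 + 8 \left(-1\right) = -56 - 8 = -64$)
$\sqrt{-5 + 15} + j \left(- \frac{67}{-59} + \frac{F}{-23}\right) = \sqrt{-5 + 15} - 64 \left(- \frac{67}{-59} + \frac{13}{-23}\right) = \sqrt{10} - 64 \left(\left(-67\right) \left(- \frac{1}{59}\right) + 13 \left(- \frac{1}{23}\right)\right) = \sqrt{10} - 64 \left(\frac{67}{59} - \frac{13}{23}\right) = \sqrt{10} - \frac{49536}{1357} = - \frac{49536}{1357} + \sqrt{10}$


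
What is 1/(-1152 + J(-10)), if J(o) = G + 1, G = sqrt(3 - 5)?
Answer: -1151/1324803 - I*sqrt(2)/1324803 ≈ -0.00086881 - 1.0675e-6*I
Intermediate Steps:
G = I*sqrt(2) (G = sqrt(-2) = I*sqrt(2) ≈ 1.4142*I)
J(o) = 1 + I*sqrt(2) (J(o) = I*sqrt(2) + 1 = 1 + I*sqrt(2))
1/(-1152 + J(-10)) = 1/(-1152 + (1 + I*sqrt(2))) = 1/(-1151 + I*sqrt(2))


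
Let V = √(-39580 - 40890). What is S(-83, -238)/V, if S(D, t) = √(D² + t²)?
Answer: -I*√5112500510/80470 ≈ -0.88855*I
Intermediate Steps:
V = I*√80470 (V = √(-80470) = I*√80470 ≈ 283.67*I)
S(-83, -238)/V = √((-83)² + (-238)²)/((I*√80470)) = √(6889 + 56644)*(-I*√80470/80470) = √63533*(-I*√80470/80470) = -I*√5112500510/80470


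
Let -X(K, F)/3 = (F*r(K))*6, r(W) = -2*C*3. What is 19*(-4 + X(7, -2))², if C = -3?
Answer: 7879984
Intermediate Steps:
r(W) = 18 (r(W) = -2*(-3)*3 = 6*3 = 18)
X(K, F) = -324*F (X(K, F) = -3*F*18*6 = -3*18*F*6 = -324*F)
19*(-4 + X(7, -2))² = 19*(-4 - 324*(-2))² = 19*(-4 + 648)² = 19*644² = 19*414736 = 7879984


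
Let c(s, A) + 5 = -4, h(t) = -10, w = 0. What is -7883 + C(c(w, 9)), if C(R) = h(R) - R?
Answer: -7884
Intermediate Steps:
c(s, A) = -9 (c(s, A) = -5 - 4 = -9)
C(R) = -10 - R
-7883 + C(c(w, 9)) = -7883 + (-10 - 1*(-9)) = -7883 + (-10 + 9) = -7883 - 1 = -7884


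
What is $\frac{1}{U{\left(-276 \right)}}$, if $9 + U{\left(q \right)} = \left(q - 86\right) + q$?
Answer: $- \frac{1}{647} \approx -0.0015456$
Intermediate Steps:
$U{\left(q \right)} = -95 + 2 q$ ($U{\left(q \right)} = -9 + \left(\left(q - 86\right) + q\right) = -9 + \left(\left(-86 + q\right) + q\right) = -9 + \left(-86 + 2 q\right) = -95 + 2 q$)
$\frac{1}{U{\left(-276 \right)}} = \frac{1}{-95 + 2 \left(-276\right)} = \frac{1}{-95 - 552} = \frac{1}{-647} = - \frac{1}{647}$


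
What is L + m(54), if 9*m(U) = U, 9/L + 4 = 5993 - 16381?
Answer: 20781/3464 ≈ 5.9991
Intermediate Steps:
L = -3/3464 (L = 9/(-4 + (5993 - 16381)) = 9/(-4 - 10388) = 9/(-10392) = 9*(-1/10392) = -3/3464 ≈ -0.00086605)
m(U) = U/9
L + m(54) = -3/3464 + (⅑)*54 = -3/3464 + 6 = 20781/3464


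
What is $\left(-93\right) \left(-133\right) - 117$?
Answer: $12252$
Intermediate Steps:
$\left(-93\right) \left(-133\right) - 117 = 12369 - 117 = 12252$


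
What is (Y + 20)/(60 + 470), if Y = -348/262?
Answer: 1223/34715 ≈ 0.035230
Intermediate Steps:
Y = -174/131 (Y = -348*1/262 = -174/131 ≈ -1.3282)
(Y + 20)/(60 + 470) = (-174/131 + 20)/(60 + 470) = (2446/131)/530 = (2446/131)*(1/530) = 1223/34715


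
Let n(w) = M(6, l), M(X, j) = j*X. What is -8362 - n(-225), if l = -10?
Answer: -8302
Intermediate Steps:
M(X, j) = X*j
n(w) = -60 (n(w) = 6*(-10) = -60)
-8362 - n(-225) = -8362 - 1*(-60) = -8362 + 60 = -8302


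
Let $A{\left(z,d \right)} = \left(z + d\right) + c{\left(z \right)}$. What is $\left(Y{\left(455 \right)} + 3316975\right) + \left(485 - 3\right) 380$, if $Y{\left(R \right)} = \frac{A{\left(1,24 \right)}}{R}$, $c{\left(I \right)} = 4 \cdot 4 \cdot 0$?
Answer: $\frac{318512290}{91} \approx 3.5001 \cdot 10^{6}$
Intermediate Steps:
$c{\left(I \right)} = 0$ ($c{\left(I \right)} = 16 \cdot 0 = 0$)
$A{\left(z,d \right)} = d + z$ ($A{\left(z,d \right)} = \left(z + d\right) + 0 = \left(d + z\right) + 0 = d + z$)
$Y{\left(R \right)} = \frac{25}{R}$ ($Y{\left(R \right)} = \frac{24 + 1}{R} = \frac{25}{R}$)
$\left(Y{\left(455 \right)} + 3316975\right) + \left(485 - 3\right) 380 = \left(\frac{25}{455} + 3316975\right) + \left(485 - 3\right) 380 = \left(25 \cdot \frac{1}{455} + 3316975\right) + 482 \cdot 380 = \left(\frac{5}{91} + 3316975\right) + 183160 = \frac{301844730}{91} + 183160 = \frac{318512290}{91}$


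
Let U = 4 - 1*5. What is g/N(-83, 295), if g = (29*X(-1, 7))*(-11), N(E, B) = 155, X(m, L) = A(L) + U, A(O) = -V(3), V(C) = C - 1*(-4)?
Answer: 2552/155 ≈ 16.465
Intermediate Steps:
V(C) = 4 + C (V(C) = C + 4 = 4 + C)
U = -1 (U = 4 - 5 = -1)
A(O) = -7 (A(O) = -(4 + 3) = -1*7 = -7)
X(m, L) = -8 (X(m, L) = -7 - 1 = -8)
g = 2552 (g = (29*(-8))*(-11) = -232*(-11) = 2552)
g/N(-83, 295) = 2552/155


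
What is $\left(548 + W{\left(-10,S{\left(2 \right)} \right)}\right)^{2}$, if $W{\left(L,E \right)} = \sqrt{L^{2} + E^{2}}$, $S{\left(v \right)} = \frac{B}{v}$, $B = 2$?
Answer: $\left(548 + \sqrt{101}\right)^{2} \approx 3.1142 \cdot 10^{5}$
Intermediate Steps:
$S{\left(v \right)} = \frac{2}{v}$
$W{\left(L,E \right)} = \sqrt{E^{2} + L^{2}}$
$\left(548 + W{\left(-10,S{\left(2 \right)} \right)}\right)^{2} = \left(548 + \sqrt{\left(\frac{2}{2}\right)^{2} + \left(-10\right)^{2}}\right)^{2} = \left(548 + \sqrt{\left(2 \cdot \frac{1}{2}\right)^{2} + 100}\right)^{2} = \left(548 + \sqrt{1^{2} + 100}\right)^{2} = \left(548 + \sqrt{1 + 100}\right)^{2} = \left(548 + \sqrt{101}\right)^{2}$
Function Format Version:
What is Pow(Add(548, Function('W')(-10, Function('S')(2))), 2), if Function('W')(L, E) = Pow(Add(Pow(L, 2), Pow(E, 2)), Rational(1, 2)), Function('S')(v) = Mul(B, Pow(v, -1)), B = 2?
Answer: Pow(Add(548, Pow(101, Rational(1, 2))), 2) ≈ 3.1142e+5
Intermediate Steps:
Function('S')(v) = Mul(2, Pow(v, -1))
Function('W')(L, E) = Pow(Add(Pow(E, 2), Pow(L, 2)), Rational(1, 2))
Pow(Add(548, Function('W')(-10, Function('S')(2))), 2) = Pow(Add(548, Pow(Add(Pow(Mul(2, Pow(2, -1)), 2), Pow(-10, 2)), Rational(1, 2))), 2) = Pow(Add(548, Pow(Add(Pow(Mul(2, Rational(1, 2)), 2), 100), Rational(1, 2))), 2) = Pow(Add(548, Pow(Add(Pow(1, 2), 100), Rational(1, 2))), 2) = Pow(Add(548, Pow(Add(1, 100), Rational(1, 2))), 2) = Pow(Add(548, Pow(101, Rational(1, 2))), 2)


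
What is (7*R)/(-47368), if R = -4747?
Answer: 33229/47368 ≈ 0.70151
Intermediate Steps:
(7*R)/(-47368) = (7*(-4747))/(-47368) = -33229*(-1/47368) = 33229/47368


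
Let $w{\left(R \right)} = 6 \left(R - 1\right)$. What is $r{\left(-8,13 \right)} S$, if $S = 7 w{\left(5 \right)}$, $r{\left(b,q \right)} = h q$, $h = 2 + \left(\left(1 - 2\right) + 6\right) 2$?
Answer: $26208$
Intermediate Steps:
$h = 12$ ($h = 2 + \left(-1 + 6\right) 2 = 2 + 5 \cdot 2 = 2 + 10 = 12$)
$w{\left(R \right)} = -6 + 6 R$ ($w{\left(R \right)} = 6 \left(-1 + R\right) = -6 + 6 R$)
$r{\left(b,q \right)} = 12 q$
$S = 168$ ($S = 7 \left(-6 + 6 \cdot 5\right) = 7 \left(-6 + 30\right) = 7 \cdot 24 = 168$)
$r{\left(-8,13 \right)} S = 12 \cdot 13 \cdot 168 = 156 \cdot 168 = 26208$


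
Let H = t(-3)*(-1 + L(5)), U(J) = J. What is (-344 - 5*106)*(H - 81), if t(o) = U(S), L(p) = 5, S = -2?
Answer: 77786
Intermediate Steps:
t(o) = -2
H = -8 (H = -2*(-1 + 5) = -2*4 = -8)
(-344 - 5*106)*(H - 81) = (-344 - 5*106)*(-8 - 81) = (-344 - 530)*(-89) = -874*(-89) = 77786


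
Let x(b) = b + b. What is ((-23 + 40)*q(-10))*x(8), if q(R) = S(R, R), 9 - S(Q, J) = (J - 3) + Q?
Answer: 8704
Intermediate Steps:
x(b) = 2*b
S(Q, J) = 12 - J - Q (S(Q, J) = 9 - ((J - 3) + Q) = 9 - ((-3 + J) + Q) = 9 - (-3 + J + Q) = 9 + (3 - J - Q) = 12 - J - Q)
q(R) = 12 - 2*R (q(R) = 12 - R - R = 12 - 2*R)
((-23 + 40)*q(-10))*x(8) = ((-23 + 40)*(12 - 2*(-10)))*(2*8) = (17*(12 + 20))*16 = (17*32)*16 = 544*16 = 8704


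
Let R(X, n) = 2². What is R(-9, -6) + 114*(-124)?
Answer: -14132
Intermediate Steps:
R(X, n) = 4
R(-9, -6) + 114*(-124) = 4 + 114*(-124) = 4 - 14136 = -14132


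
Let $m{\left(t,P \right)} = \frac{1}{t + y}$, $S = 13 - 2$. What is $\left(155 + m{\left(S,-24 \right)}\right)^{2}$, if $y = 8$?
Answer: $\frac{8678916}{361} \approx 24041.0$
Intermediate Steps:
$S = 11$ ($S = 13 - 2 = 11$)
$m{\left(t,P \right)} = \frac{1}{8 + t}$ ($m{\left(t,P \right)} = \frac{1}{t + 8} = \frac{1}{8 + t}$)
$\left(155 + m{\left(S,-24 \right)}\right)^{2} = \left(155 + \frac{1}{8 + 11}\right)^{2} = \left(155 + \frac{1}{19}\right)^{2} = \left(\frac{2946}{19}\right)^{2} = \frac{8678916}{361}$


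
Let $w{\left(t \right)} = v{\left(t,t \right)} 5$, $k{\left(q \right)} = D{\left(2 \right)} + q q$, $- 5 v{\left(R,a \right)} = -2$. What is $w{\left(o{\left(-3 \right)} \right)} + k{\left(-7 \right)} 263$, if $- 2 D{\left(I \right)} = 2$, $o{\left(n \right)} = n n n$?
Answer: $12626$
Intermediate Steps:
$o{\left(n \right)} = n^{3}$ ($o{\left(n \right)} = n^{2} n = n^{3}$)
$D{\left(I \right)} = -1$ ($D{\left(I \right)} = \left(- \frac{1}{2}\right) 2 = -1$)
$v{\left(R,a \right)} = \frac{2}{5}$ ($v{\left(R,a \right)} = \left(- \frac{1}{5}\right) \left(-2\right) = \frac{2}{5}$)
$k{\left(q \right)} = -1 + q^{2}$ ($k{\left(q \right)} = -1 + q q = -1 + q^{2}$)
$w{\left(t \right)} = 2$ ($w{\left(t \right)} = \frac{2}{5} \cdot 5 = 2$)
$w{\left(o{\left(-3 \right)} \right)} + k{\left(-7 \right)} 263 = 2 + \left(-1 + \left(-7\right)^{2}\right) 263 = 2 + \left(-1 + 49\right) 263 = 2 + 48 \cdot 263 = 2 + 12624 = 12626$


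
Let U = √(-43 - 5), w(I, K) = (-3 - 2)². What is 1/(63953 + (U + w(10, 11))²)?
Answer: -I/(-64530*I + 200*√3) ≈ 1.5496e-5 - 8.3187e-8*I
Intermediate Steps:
w(I, K) = 25 (w(I, K) = (-5)² = 25)
U = 4*I*√3 (U = √(-48) = 4*I*√3 ≈ 6.9282*I)
1/(63953 + (U + w(10, 11))²) = 1/(63953 + (4*I*√3 + 25)²) = 1/(63953 + (25 + 4*I*√3)²)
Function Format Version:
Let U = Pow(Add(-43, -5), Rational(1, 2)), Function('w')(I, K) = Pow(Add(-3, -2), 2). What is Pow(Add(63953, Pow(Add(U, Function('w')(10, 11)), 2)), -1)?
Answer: Mul(-1, I, Pow(Add(Mul(-64530, I), Mul(200, Pow(3, Rational(1, 2)))), -1)) ≈ Add(1.5496e-5, Mul(-8.3187e-8, I))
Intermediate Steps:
Function('w')(I, K) = 25 (Function('w')(I, K) = Pow(-5, 2) = 25)
U = Mul(4, I, Pow(3, Rational(1, 2))) (U = Pow(-48, Rational(1, 2)) = Mul(4, I, Pow(3, Rational(1, 2))) ≈ Mul(6.9282, I))
Pow(Add(63953, Pow(Add(U, Function('w')(10, 11)), 2)), -1) = Pow(Add(63953, Pow(Add(Mul(4, I, Pow(3, Rational(1, 2))), 25), 2)), -1) = Pow(Add(63953, Pow(Add(25, Mul(4, I, Pow(3, Rational(1, 2)))), 2)), -1)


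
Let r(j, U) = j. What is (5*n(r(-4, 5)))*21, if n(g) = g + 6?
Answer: 210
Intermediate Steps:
n(g) = 6 + g
(5*n(r(-4, 5)))*21 = (5*(6 - 4))*21 = (5*2)*21 = 10*21 = 210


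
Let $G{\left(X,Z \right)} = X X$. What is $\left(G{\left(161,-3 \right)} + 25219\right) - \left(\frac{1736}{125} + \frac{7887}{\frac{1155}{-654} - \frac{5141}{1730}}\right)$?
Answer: $\frac{982562776961}{18612375} \approx 52791.0$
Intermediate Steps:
$G{\left(X,Z \right)} = X^{2}$
$\left(G{\left(161,-3 \right)} + 25219\right) - \left(\frac{1736}{125} + \frac{7887}{\frac{1155}{-654} - \frac{5141}{1730}}\right) = \left(161^{2} + 25219\right) - \left(\frac{1736}{125} + \frac{7887}{\frac{1155}{-654} - \frac{5141}{1730}}\right) = \left(25921 + 25219\right) - \left(\frac{1736}{125} + \frac{7887}{1155 \left(- \frac{1}{654}\right) - \frac{5141}{1730}}\right) = 51140 - \left(\frac{1736}{125} + \frac{7887}{- \frac{385}{218} - \frac{5141}{1730}}\right) = 51140 - \left(\frac{1736}{125} + \frac{7887}{- \frac{446697}{94285}}\right) = 51140 - - \frac{30725919461}{18612375} = 51140 + \left(\frac{247875265}{148899} - \frac{1736}{125}\right) = 51140 + \frac{30725919461}{18612375} = \frac{982562776961}{18612375}$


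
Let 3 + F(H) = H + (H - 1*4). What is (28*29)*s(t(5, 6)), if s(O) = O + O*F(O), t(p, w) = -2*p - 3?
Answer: 337792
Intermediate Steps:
t(p, w) = -3 - 2*p
F(H) = -7 + 2*H (F(H) = -3 + (H + (H - 1*4)) = -3 + (H + (H - 4)) = -3 + (H + (-4 + H)) = -3 + (-4 + 2*H) = -7 + 2*H)
s(O) = O + O*(-7 + 2*O)
(28*29)*s(t(5, 6)) = (28*29)*(2*(-3 - 2*5)*(-3 + (-3 - 2*5))) = 812*(2*(-3 - 10)*(-3 + (-3 - 10))) = 812*(2*(-13)*(-3 - 13)) = 812*(2*(-13)*(-16)) = 812*416 = 337792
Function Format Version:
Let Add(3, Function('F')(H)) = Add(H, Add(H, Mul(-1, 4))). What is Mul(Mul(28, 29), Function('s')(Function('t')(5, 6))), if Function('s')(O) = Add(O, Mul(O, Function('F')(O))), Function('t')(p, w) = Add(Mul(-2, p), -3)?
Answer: 337792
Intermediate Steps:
Function('t')(p, w) = Add(-3, Mul(-2, p))
Function('F')(H) = Add(-7, Mul(2, H)) (Function('F')(H) = Add(-3, Add(H, Add(H, Mul(-1, 4)))) = Add(-3, Add(H, Add(H, -4))) = Add(-3, Add(H, Add(-4, H))) = Add(-3, Add(-4, Mul(2, H))) = Add(-7, Mul(2, H)))
Function('s')(O) = Add(O, Mul(O, Add(-7, Mul(2, O))))
Mul(Mul(28, 29), Function('s')(Function('t')(5, 6))) = Mul(Mul(28, 29), Mul(2, Add(-3, Mul(-2, 5)), Add(-3, Add(-3, Mul(-2, 5))))) = Mul(812, Mul(2, Add(-3, -10), Add(-3, Add(-3, -10)))) = Mul(812, Mul(2, -13, Add(-3, -13))) = Mul(812, Mul(2, -13, -16)) = Mul(812, 416) = 337792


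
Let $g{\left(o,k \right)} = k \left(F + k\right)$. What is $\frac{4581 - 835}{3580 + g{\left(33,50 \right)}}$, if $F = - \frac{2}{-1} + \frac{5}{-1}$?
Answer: $\frac{1873}{2965} \approx 0.6317$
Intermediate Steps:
$F = -3$ ($F = \left(-2\right) \left(-1\right) + 5 \left(-1\right) = 2 - 5 = -3$)
$g{\left(o,k \right)} = k \left(-3 + k\right)$
$\frac{4581 - 835}{3580 + g{\left(33,50 \right)}} = \frac{4581 - 835}{3580 + 50 \left(-3 + 50\right)} = \frac{3746}{3580 + 50 \cdot 47} = \frac{3746}{3580 + 2350} = \frac{3746}{5930} = 3746 \cdot \frac{1}{5930} = \frac{1873}{2965}$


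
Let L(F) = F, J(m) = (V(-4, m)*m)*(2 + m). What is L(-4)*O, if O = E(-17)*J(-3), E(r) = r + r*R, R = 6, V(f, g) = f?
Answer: -5712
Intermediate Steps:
J(m) = -4*m*(2 + m) (J(m) = (-4*m)*(2 + m) = -4*m*(2 + m))
E(r) = 7*r (E(r) = r + r*6 = r + 6*r = 7*r)
O = 1428 (O = (7*(-17))*(-4*(-3)*(2 - 3)) = -(-476)*(-3)*(-1) = -119*(-12) = 1428)
L(-4)*O = -4*1428 = -5712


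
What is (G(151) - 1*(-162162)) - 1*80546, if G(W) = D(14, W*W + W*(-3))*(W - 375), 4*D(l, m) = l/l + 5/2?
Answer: 81420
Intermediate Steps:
D(l, m) = 7/8 (D(l, m) = (l/l + 5/2)/4 = (1 + 5*(1/2))/4 = (1 + 5/2)/4 = (1/4)*(7/2) = 7/8)
G(W) = -2625/8 + 7*W/8 (G(W) = 7*(W - 375)/8 = 7*(-375 + W)/8 = -2625/8 + 7*W/8)
(G(151) - 1*(-162162)) - 1*80546 = ((-2625/8 + (7/8)*151) - 1*(-162162)) - 1*80546 = ((-2625/8 + 1057/8) + 162162) - 80546 = (-196 + 162162) - 80546 = 161966 - 80546 = 81420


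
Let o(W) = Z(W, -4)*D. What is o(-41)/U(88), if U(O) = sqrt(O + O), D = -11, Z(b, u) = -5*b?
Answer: -205*sqrt(11)/4 ≈ -169.98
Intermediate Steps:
U(O) = sqrt(2)*sqrt(O) (U(O) = sqrt(2*O) = sqrt(2)*sqrt(O))
o(W) = 55*W (o(W) = -5*W*(-11) = 55*W)
o(-41)/U(88) = (55*(-41))/((sqrt(2)*sqrt(88))) = -2255*sqrt(11)/44 = -205*sqrt(11)/4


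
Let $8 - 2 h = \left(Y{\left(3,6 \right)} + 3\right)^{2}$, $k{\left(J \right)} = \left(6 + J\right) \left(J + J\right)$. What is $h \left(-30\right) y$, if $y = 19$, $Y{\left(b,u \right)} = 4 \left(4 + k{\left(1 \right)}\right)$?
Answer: $1600845$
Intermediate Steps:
$k{\left(J \right)} = 2 J \left(6 + J\right)$ ($k{\left(J \right)} = \left(6 + J\right) 2 J = 2 J \left(6 + J\right)$)
$Y{\left(b,u \right)} = 72$ ($Y{\left(b,u \right)} = 4 \left(4 + 2 \cdot 1 \left(6 + 1\right)\right) = 4 \left(4 + 2 \cdot 1 \cdot 7\right) = 4 \left(4 + 14\right) = 4 \cdot 18 = 72$)
$h = - \frac{5617}{2}$ ($h = 4 - \frac{\left(72 + 3\right)^{2}}{2} = 4 - \frac{75^{2}}{2} = 4 - \frac{5625}{2} = - \frac{5617}{2} \approx -2808.5$)
$h \left(-30\right) y = \left(- \frac{5617}{2}\right) \left(-30\right) 19 = 84255 \cdot 19 = 1600845$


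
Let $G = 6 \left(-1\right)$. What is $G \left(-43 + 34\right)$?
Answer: $54$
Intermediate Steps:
$G = -6$
$G \left(-43 + 34\right) = - 6 \left(-43 + 34\right) = \left(-6\right) \left(-9\right) = 54$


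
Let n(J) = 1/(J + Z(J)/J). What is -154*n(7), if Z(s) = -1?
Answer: -539/24 ≈ -22.458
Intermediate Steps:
n(J) = 1/(J - 1/J)
-154*n(7) = -154*7/(-1 + 7²) = -154*7/(-1 + 49) = -154*7/48 = -1*539/24 = -539/24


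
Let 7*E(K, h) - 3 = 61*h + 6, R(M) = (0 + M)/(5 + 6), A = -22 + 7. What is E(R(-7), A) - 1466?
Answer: -11168/7 ≈ -1595.4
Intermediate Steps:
A = -15
R(M) = M/11
E(K, h) = 9/7 + 61*h/7 (E(K, h) = 3/7 + (61*h + 6)/7 = 3/7 + (6 + 61*h)/7 = 3/7 + (6/7 + 61*h/7) = 9/7 + 61*h/7)
E(R(-7), A) - 1466 = (9/7 + (61/7)*(-15)) - 1466 = (9/7 - 915/7) - 1466 = -906/7 - 1466 = -11168/7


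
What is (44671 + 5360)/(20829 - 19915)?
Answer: 50031/914 ≈ 54.739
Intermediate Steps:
(44671 + 5360)/(20829 - 19915) = 50031/914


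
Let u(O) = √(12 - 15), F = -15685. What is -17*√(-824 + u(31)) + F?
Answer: -15685 - 17*√(-824 + I*√3) ≈ -15686.0 - 487.99*I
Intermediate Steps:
u(O) = I*√3 (u(O) = √(-3) = I*√3)
-17*√(-824 + u(31)) + F = -17*√(-824 + I*√3) - 15685 = -15685 - 17*√(-824 + I*√3)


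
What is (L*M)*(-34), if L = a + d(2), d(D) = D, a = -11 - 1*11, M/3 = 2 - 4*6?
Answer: -44880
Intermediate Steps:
M = -66 (M = 3*(2 - 4*6) = 3*(2 - 24) = 3*(-22) = -66)
a = -22 (a = -11 - 11 = -22)
L = -20 (L = -22 + 2 = -20)
(L*M)*(-34) = -20*(-66)*(-34) = 1320*(-34) = -44880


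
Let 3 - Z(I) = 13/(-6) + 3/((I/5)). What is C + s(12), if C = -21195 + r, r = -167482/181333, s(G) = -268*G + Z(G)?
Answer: -53111725489/2175996 ≈ -24408.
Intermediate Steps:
Z(I) = 31/6 - 15/I (Z(I) = 3 - (13/(-6) + 3/((I/5))) = 3 - (13*(-1/6) + 3/((I*(1/5)))) = 3 - (-13/6 + 3/((I/5))) = 3 - (-13/6 + 3*(5/I)) = 3 - (-13/6 + 15/I) = 3 + (13/6 - 15/I) = 31/6 - 15/I)
s(G) = 31/6 - 268*G - 15/G (s(G) = -268*G + (31/6 - 15/G) = 31/6 - 268*G - 15/G)
r = -167482/181333 (r = -167482*1/181333 = -167482/181333 ≈ -0.92362)
C = -3843520417/181333 (C = -21195 - 167482/181333 = -3843520417/181333 ≈ -21196.)
C + s(12) = -3843520417/181333 + (31/6 - 268*12 - 15/12) = -3843520417/181333 + (31/6 - 3216 - 15*1/12) = -3843520417/181333 + (31/6 - 3216 - 5/4) = -3843520417/181333 - 38545/12 = -53111725489/2175996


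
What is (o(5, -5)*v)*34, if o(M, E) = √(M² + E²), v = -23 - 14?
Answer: -6290*√2 ≈ -8895.4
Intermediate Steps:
v = -37
o(M, E) = √(E² + M²)
(o(5, -5)*v)*34 = (√((-5)² + 5²)*(-37))*34 = (√(25 + 25)*(-37))*34 = (√50*(-37))*34 = ((5*√2)*(-37))*34 = -185*√2*34 = -6290*√2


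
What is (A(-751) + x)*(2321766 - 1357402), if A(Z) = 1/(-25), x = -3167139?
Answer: -76356871829264/25 ≈ -3.0543e+12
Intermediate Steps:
A(Z) = -1/25
(A(-751) + x)*(2321766 - 1357402) = (-1/25 - 3167139)*(2321766 - 1357402) = -79178476/25*964364 = -76356871829264/25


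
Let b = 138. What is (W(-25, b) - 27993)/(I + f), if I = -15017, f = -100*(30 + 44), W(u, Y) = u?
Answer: 28018/22417 ≈ 1.2499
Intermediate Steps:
f = -7400 (f = -100*74 = -7400)
(W(-25, b) - 27993)/(I + f) = (-25 - 27993)/(-15017 - 7400) = -28018/(-22417) = -28018*(-1/22417) = 28018/22417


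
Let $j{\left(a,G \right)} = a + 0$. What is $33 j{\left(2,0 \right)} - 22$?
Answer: $44$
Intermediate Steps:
$j{\left(a,G \right)} = a$
$33 j{\left(2,0 \right)} - 22 = 33 \cdot 2 - 22 = 66 - 22 = 44$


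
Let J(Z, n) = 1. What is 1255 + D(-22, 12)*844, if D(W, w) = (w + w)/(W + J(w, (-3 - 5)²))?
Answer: 2033/7 ≈ 290.43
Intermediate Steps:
D(W, w) = 2*w/(1 + W) (D(W, w) = (w + w)/(W + 1) = (2*w)/(1 + W) = 2*w/(1 + W))
1255 + D(-22, 12)*844 = 1255 + (2*12/(1 - 22))*844 = 1255 + (2*12/(-21))*844 = 1255 + (2*12*(-1/21))*844 = 1255 - 8/7*844 = 1255 - 6752/7 = 2033/7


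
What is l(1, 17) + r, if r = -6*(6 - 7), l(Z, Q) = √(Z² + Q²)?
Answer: 6 + √290 ≈ 23.029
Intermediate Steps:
l(Z, Q) = √(Q² + Z²)
r = 6 (r = -6*(-1) = 6)
l(1, 17) + r = √(17² + 1²) + 6 = √(289 + 1) + 6 = √290 + 6 = 6 + √290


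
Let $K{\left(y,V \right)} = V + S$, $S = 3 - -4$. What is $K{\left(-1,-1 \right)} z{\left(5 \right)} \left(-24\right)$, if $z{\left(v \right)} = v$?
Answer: $-720$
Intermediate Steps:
$S = 7$ ($S = 3 + 4 = 7$)
$K{\left(y,V \right)} = 7 + V$ ($K{\left(y,V \right)} = V + 7 = 7 + V$)
$K{\left(-1,-1 \right)} z{\left(5 \right)} \left(-24\right) = \left(7 - 1\right) 5 \left(-24\right) = 6 \cdot 5 \left(-24\right) = 30 \left(-24\right) = -720$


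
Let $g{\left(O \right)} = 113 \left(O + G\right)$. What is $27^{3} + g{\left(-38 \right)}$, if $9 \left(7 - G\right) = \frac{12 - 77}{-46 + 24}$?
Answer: $\frac{3196295}{198} \approx 16143.0$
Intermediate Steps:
$G = \frac{1321}{198}$ ($G = 7 - \frac{\left(12 - 77\right) \frac{1}{-46 + 24}}{9} = 7 - \frac{\left(-65\right) \frac{1}{-22}}{9} = 7 - \frac{\left(-65\right) \left(- \frac{1}{22}\right)}{9} = 7 - \frac{65}{198} = \frac{1321}{198} \approx 6.6717$)
$g{\left(O \right)} = \frac{149273}{198} + 113 O$ ($g{\left(O \right)} = 113 \left(O + \frac{1321}{198}\right) = 113 \left(\frac{1321}{198} + O\right) = \frac{149273}{198} + 113 O$)
$27^{3} + g{\left(-38 \right)} = 27^{3} + \left(\frac{149273}{198} + 113 \left(-38\right)\right) = 19683 + \left(\frac{149273}{198} - 4294\right) = 19683 - \frac{700939}{198} = \frac{3196295}{198}$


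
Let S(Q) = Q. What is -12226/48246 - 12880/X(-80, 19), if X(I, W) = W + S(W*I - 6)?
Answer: 2491669/300441 ≈ 8.2934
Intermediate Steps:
X(I, W) = -6 + W + I*W (X(I, W) = W + (W*I - 6) = W + (I*W - 6) = W + (-6 + I*W) = -6 + W + I*W)
-12226/48246 - 12880/X(-80, 19) = -12226/48246 - 12880/(-6 + 19 - 80*19) = -12226*1/48246 - 12880/(-6 + 19 - 1520) = -6113/24123 - 12880/(-1507) = -6113/24123 - 12880*(-1/1507) = -6113/24123 + 12880/1507 = 2491669/300441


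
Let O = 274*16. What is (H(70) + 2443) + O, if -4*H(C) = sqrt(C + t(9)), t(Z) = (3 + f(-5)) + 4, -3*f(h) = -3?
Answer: 6827 - sqrt(78)/4 ≈ 6824.8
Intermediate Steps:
f(h) = 1 (f(h) = -1/3*(-3) = 1)
t(Z) = 8 (t(Z) = (3 + 1) + 4 = 4 + 4 = 8)
H(C) = -sqrt(8 + C)/4 (H(C) = -sqrt(C + 8)/4 = -sqrt(8 + C)/4)
O = 4384
(H(70) + 2443) + O = (-sqrt(8 + 70)/4 + 2443) + 4384 = (-sqrt(78)/4 + 2443) + 4384 = (2443 - sqrt(78)/4) + 4384 = 6827 - sqrt(78)/4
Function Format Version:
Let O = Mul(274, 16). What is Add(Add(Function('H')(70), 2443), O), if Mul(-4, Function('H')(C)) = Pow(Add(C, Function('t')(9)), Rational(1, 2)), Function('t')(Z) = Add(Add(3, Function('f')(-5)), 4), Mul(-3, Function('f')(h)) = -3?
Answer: Add(6827, Mul(Rational(-1, 4), Pow(78, Rational(1, 2)))) ≈ 6824.8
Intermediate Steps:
Function('f')(h) = 1 (Function('f')(h) = Mul(Rational(-1, 3), -3) = 1)
Function('t')(Z) = 8 (Function('t')(Z) = Add(Add(3, 1), 4) = Add(4, 4) = 8)
Function('H')(C) = Mul(Rational(-1, 4), Pow(Add(8, C), Rational(1, 2))) (Function('H')(C) = Mul(Rational(-1, 4), Pow(Add(C, 8), Rational(1, 2))) = Mul(Rational(-1, 4), Pow(Add(8, C), Rational(1, 2))))
O = 4384
Add(Add(Function('H')(70), 2443), O) = Add(Add(Mul(Rational(-1, 4), Pow(Add(8, 70), Rational(1, 2))), 2443), 4384) = Add(Add(Mul(Rational(-1, 4), Pow(78, Rational(1, 2))), 2443), 4384) = Add(Add(2443, Mul(Rational(-1, 4), Pow(78, Rational(1, 2)))), 4384) = Add(6827, Mul(Rational(-1, 4), Pow(78, Rational(1, 2))))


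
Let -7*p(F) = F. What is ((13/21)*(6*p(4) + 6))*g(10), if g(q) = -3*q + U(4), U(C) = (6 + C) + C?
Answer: -1248/49 ≈ -25.469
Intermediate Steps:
p(F) = -F/7
U(C) = 6 + 2*C
g(q) = 14 - 3*q (g(q) = -3*q + (6 + 2*4) = -3*q + (6 + 8) = -3*q + 14 = 14 - 3*q)
((13/21)*(6*p(4) + 6))*g(10) = ((13/21)*(6*(-⅐*4) + 6))*(14 - 3*10) = ((13*(1/21))*(6*(-4/7) + 6))*(14 - 30) = (13*(-24/7 + 6)/21)*(-16) = ((13/21)*(18/7))*(-16) = (78/49)*(-16) = -1248/49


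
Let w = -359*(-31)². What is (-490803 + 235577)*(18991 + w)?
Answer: 83205717808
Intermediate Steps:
w = -344999 (w = -359*961 = -344999)
(-490803 + 235577)*(18991 + w) = (-490803 + 235577)*(18991 - 344999) = -255226*(-326008) = 83205717808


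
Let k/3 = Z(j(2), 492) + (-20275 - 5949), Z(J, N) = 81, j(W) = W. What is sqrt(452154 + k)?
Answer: 15*sqrt(1661) ≈ 611.33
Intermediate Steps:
k = -78429 (k = 3*(81 + (-20275 - 5949)) = 3*(81 - 26224) = 3*(-26143) = -78429)
sqrt(452154 + k) = sqrt(452154 - 78429) = sqrt(373725) = 15*sqrt(1661)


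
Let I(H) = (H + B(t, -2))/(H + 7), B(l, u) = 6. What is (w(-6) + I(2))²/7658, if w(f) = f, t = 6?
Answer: 1058/310149 ≈ 0.0034113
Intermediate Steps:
I(H) = (6 + H)/(7 + H) (I(H) = (H + 6)/(H + 7) = (6 + H)/(7 + H))
(w(-6) + I(2))²/7658 = (-6 + (6 + 2)/(7 + 2))²/7658 = (-6 + 8/9)²*(1/7658) = (-46/9)²*(1/7658) = (2116/81)*(1/7658) = 1058/310149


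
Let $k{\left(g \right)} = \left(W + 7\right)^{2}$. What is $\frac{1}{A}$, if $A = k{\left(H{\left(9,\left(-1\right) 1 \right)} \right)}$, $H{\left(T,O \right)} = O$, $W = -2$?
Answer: $\frac{1}{25} \approx 0.04$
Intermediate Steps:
$k{\left(g \right)} = 25$ ($k{\left(g \right)} = \left(-2 + 7\right)^{2} = 5^{2} = 25$)
$A = 25$
$\frac{1}{A} = \frac{1}{25}$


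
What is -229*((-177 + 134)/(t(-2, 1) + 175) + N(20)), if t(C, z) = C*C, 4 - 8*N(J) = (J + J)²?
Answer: 16375103/358 ≈ 45741.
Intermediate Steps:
N(J) = ½ - J²/2 (N(J) = ½ - (J + J)²/8 = ½ - 4*J²/8 = ½ - J²/2)
t(C, z) = C²
-229*((-177 + 134)/(t(-2, 1) + 175) + N(20)) = -229*((-177 + 134)/((-2)² + 175) + (½ - ½*20²)) = -229*(-43/(4 + 175) + (½ - ½*400)) = -229*(-43/179 + (½ - 200)) = -229*(-43*1/179 - 399/2) = -229*(-43/179 - 399/2) = -229*(-71507/358) = 16375103/358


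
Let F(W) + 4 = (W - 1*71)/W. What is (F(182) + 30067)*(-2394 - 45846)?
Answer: -131974437240/91 ≈ -1.4503e+9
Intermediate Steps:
F(W) = -4 + (-71 + W)/W (F(W) = -4 + (W - 1*71)/W = -4 + (W - 71)/W = -4 + (-71 + W)/W)
(F(182) + 30067)*(-2394 - 45846) = ((-3 - 71/182) + 30067)*(-2394 - 45846) = ((-3 - 71*1/182) + 30067)*(-48240) = ((-3 - 71/182) + 30067)*(-48240) = (-617/182 + 30067)*(-48240) = (5471577/182)*(-48240) = -131974437240/91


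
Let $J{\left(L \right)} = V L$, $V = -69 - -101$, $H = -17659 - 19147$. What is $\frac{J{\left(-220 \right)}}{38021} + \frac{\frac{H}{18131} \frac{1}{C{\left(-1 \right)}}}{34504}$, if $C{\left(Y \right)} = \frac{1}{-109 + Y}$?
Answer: $- \frac{1062558436775}{5946408586126} \approx -0.17869$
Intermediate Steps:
$H = -36806$ ($H = -17659 - 19147 = -36806$)
$V = 32$ ($V = -69 + 101 = 32$)
$J{\left(L \right)} = 32 L$
$\frac{J{\left(-220 \right)}}{38021} + \frac{\frac{H}{18131} \frac{1}{C{\left(-1 \right)}}}{34504} = \frac{32 \left(-220\right)}{38021} + \frac{- \frac{36806}{18131} \frac{1}{\frac{1}{-109 - 1}}}{34504} = \left(-7040\right) \frac{1}{38021} + \frac{\left(-36806\right) \frac{1}{18131}}{\frac{1}{-110}} \cdot \frac{1}{34504} = - \frac{7040}{38021} + - \frac{36806}{18131 \left(- \frac{1}{110}\right)} \frac{1}{34504} = - \frac{7040}{38021} + \left(- \frac{36806}{18131}\right) \left(-110\right) \frac{1}{34504} = - \frac{7040}{38021} + \frac{4048660}{18131} \cdot \frac{1}{34504} = - \frac{7040}{38021} + \frac{1012165}{156398006} = - \frac{1062558436775}{5946408586126}$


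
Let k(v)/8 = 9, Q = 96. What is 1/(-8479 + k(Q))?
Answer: -1/8407 ≈ -0.00011895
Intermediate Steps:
k(v) = 72 (k(v) = 8*9 = 72)
1/(-8479 + k(Q)) = 1/(-8479 + 72) = 1/(-8407) = -1/8407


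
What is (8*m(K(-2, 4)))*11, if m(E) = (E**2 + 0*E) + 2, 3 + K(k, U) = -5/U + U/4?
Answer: 2211/2 ≈ 1105.5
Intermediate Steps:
K(k, U) = -3 - 5/U + U/4 (K(k, U) = -3 + (-5/U + U/4) = -3 - 5/U + U/4)
m(E) = 2 + E**2 (m(E) = (E**2 + 0) + 2 = E**2 + 2 = 2 + E**2)
(8*m(K(-2, 4)))*11 = (8*(2 + (-3 - 5/4 + (1/4)*4)**2))*11 = (8*(2 + (-3 - 5*1/4 + 1)**2))*11 = (8*(2 + (-3 - 5/4 + 1)**2))*11 = (8*(2 + (-13/4)**2))*11 = (8*(2 + 169/16))*11 = (8*(201/16))*11 = (201/2)*11 = 2211/2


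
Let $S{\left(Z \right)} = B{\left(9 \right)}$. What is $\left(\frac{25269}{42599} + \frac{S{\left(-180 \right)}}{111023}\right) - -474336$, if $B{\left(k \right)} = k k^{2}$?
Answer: $\frac{2243360138301930}{4729468777} \approx 4.7434 \cdot 10^{5}$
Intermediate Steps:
$B{\left(k \right)} = k^{3}$
$S{\left(Z \right)} = 729$ ($S{\left(Z \right)} = 9^{3} = 729$)
$\left(\frac{25269}{42599} + \frac{S{\left(-180 \right)}}{111023}\right) - -474336 = \left(\frac{25269}{42599} + \frac{729}{111023}\right) - -474336 = \left(25269 \cdot \frac{1}{42599} + 729 \cdot \frac{1}{111023}\right) + 474336 = \left(\frac{25269}{42599} + \frac{729}{111023}\right) + 474336 = \frac{2836494858}{4729468777} + 474336 = \frac{2243360138301930}{4729468777}$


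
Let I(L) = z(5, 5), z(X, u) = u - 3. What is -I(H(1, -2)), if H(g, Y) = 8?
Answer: -2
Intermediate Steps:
z(X, u) = -3 + u
I(L) = 2 (I(L) = -3 + 5 = 2)
-I(H(1, -2)) = -1*2 = -2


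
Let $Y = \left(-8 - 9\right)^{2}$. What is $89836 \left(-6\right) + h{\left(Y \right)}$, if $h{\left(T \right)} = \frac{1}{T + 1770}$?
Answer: $- \frac{1109833943}{2059} \approx -5.3902 \cdot 10^{5}$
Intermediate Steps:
$Y = 289$ ($Y = \left(-17\right)^{2} = 289$)
$h{\left(T \right)} = \frac{1}{1770 + T}$
$89836 \left(-6\right) + h{\left(Y \right)} = 89836 \left(-6\right) + \frac{1}{1770 + 289} = -539016 + \frac{1}{2059} = - \frac{1109833943}{2059}$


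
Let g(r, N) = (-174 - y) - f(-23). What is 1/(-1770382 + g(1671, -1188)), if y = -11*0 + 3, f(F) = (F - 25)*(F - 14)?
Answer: -1/1772335 ≈ -5.6423e-7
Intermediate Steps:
f(F) = (-25 + F)*(-14 + F)
y = 3 (y = 0 + 3 = 3)
g(r, N) = -1953 (g(r, N) = (-174 - 1*3) - (350 + (-23)**2 - 39*(-23)) = (-174 - 3) - (350 + 529 + 897) = -177 - 1*1776 = -177 - 1776 = -1953)
1/(-1770382 + g(1671, -1188)) = 1/(-1770382 - 1953) = 1/(-1772335) = -1/1772335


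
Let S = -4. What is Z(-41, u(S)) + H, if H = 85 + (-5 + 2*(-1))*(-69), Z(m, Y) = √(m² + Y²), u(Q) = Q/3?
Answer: 568 + √15145/3 ≈ 609.02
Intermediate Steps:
u(Q) = Q/3 (u(Q) = Q*(⅓) = Q/3)
Z(m, Y) = √(Y² + m²)
H = 568 (H = 85 + (-5 - 2)*(-69) = 85 - 7*(-69) = 85 + 483 = 568)
Z(-41, u(S)) + H = √(((⅓)*(-4))² + (-41)²) + 568 = √((-4/3)² + 1681) + 568 = √(16/9 + 1681) + 568 = √(15145/9) + 568 = √15145/3 + 568 = 568 + √15145/3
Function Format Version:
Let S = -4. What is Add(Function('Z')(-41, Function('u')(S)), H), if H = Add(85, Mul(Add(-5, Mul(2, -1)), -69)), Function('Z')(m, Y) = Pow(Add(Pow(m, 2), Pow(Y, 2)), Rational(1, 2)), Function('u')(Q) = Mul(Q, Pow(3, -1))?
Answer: Add(568, Mul(Rational(1, 3), Pow(15145, Rational(1, 2)))) ≈ 609.02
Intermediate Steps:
Function('u')(Q) = Mul(Rational(1, 3), Q) (Function('u')(Q) = Mul(Q, Rational(1, 3)) = Mul(Rational(1, 3), Q))
Function('Z')(m, Y) = Pow(Add(Pow(Y, 2), Pow(m, 2)), Rational(1, 2))
H = 568 (H = Add(85, Mul(Add(-5, -2), -69)) = Add(85, Mul(-7, -69)) = Add(85, 483) = 568)
Add(Function('Z')(-41, Function('u')(S)), H) = Add(Pow(Add(Pow(Mul(Rational(1, 3), -4), 2), Pow(-41, 2)), Rational(1, 2)), 568) = Add(Pow(Add(Pow(Rational(-4, 3), 2), 1681), Rational(1, 2)), 568) = Add(Pow(Add(Rational(16, 9), 1681), Rational(1, 2)), 568) = Add(Pow(Rational(15145, 9), Rational(1, 2)), 568) = Add(Mul(Rational(1, 3), Pow(15145, Rational(1, 2))), 568) = Add(568, Mul(Rational(1, 3), Pow(15145, Rational(1, 2))))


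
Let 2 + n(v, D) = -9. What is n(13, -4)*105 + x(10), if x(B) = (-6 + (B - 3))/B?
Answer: -11549/10 ≈ -1154.9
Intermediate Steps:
n(v, D) = -11 (n(v, D) = -2 - 9 = -11)
x(B) = (-9 + B)/B (x(B) = (-6 + (-3 + B))/B = (-9 + B)/B)
n(13, -4)*105 + x(10) = -11*105 + (-9 + 10)/10 = -1155 + (1/10)*1 = -1155 + 1/10 = -11549/10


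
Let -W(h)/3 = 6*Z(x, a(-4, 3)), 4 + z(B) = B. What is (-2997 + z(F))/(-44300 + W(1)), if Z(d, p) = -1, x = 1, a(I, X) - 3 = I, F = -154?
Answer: 3155/44282 ≈ 0.071248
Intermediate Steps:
a(I, X) = 3 + I
z(B) = -4 + B
W(h) = 18 (W(h) = -18*(-1) = -3*(-6) = 18)
(-2997 + z(F))/(-44300 + W(1)) = (-2997 + (-4 - 154))/(-44300 + 18) = (-2997 - 158)/(-44282) = -3155*(-1/44282) = 3155/44282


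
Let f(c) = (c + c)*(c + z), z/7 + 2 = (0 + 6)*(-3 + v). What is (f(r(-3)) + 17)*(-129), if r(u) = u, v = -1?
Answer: -145383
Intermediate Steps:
z = -182 (z = -14 + 7*((0 + 6)*(-3 - 1)) = -14 + 7*(6*(-4)) = -14 + 7*(-24) = -14 - 168 = -182)
f(c) = 2*c*(-182 + c) (f(c) = (c + c)*(c - 182) = (2*c)*(-182 + c) = 2*c*(-182 + c))
(f(r(-3)) + 17)*(-129) = (2*(-3)*(-182 - 3) + 17)*(-129) = (2*(-3)*(-185) + 17)*(-129) = (1110 + 17)*(-129) = 1127*(-129) = -145383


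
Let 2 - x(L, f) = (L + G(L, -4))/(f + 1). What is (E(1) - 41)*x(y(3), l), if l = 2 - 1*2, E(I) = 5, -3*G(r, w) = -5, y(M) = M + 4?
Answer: 240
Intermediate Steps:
y(M) = 4 + M
G(r, w) = 5/3 (G(r, w) = -⅓*(-5) = 5/3)
l = 0 (l = 2 - 2 = 0)
x(L, f) = 2 - (5/3 + L)/(1 + f) (x(L, f) = 2 - (L + 5/3)/(f + 1) = 2 - (5/3 + L)/(1 + f))
(E(1) - 41)*x(y(3), l) = (5 - 41)*((⅓ - (4 + 3) + 2*0)/(1 + 0)) = -36*(⅓ - 1*7 + 0)/1 = -36*(⅓ - 7 + 0) = -36*(-20)/3 = -36*(-20/3) = 240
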